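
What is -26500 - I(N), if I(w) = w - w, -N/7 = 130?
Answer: -26500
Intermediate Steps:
N = -910 (N = -7*130 = -910)
I(w) = 0
-26500 - I(N) = -26500 - 1*0 = -26500 + 0 = -26500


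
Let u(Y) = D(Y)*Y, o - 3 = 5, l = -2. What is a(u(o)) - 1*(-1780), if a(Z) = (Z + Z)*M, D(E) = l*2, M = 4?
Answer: 1524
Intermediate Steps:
o = 8 (o = 3 + 5 = 8)
D(E) = -4 (D(E) = -2*2 = -4)
u(Y) = -4*Y
a(Z) = 8*Z (a(Z) = (Z + Z)*4 = (2*Z)*4 = 8*Z)
a(u(o)) - 1*(-1780) = 8*(-4*8) - 1*(-1780) = 8*(-32) + 1780 = -256 + 1780 = 1524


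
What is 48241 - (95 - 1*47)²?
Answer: 45937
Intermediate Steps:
48241 - (95 - 1*47)² = 48241 - (95 - 47)² = 48241 - 1*48² = 48241 - 1*2304 = 48241 - 2304 = 45937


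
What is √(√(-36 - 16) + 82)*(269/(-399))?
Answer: -269*√(82 + 2*I*√13)/399 ≈ -6.1109 - 0.26818*I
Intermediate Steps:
√(√(-36 - 16) + 82)*(269/(-399)) = √(√(-52) + 82)*(269*(-1/399)) = √(2*I*√13 + 82)*(-269/399) = √(82 + 2*I*√13)*(-269/399) = -269*√(82 + 2*I*√13)/399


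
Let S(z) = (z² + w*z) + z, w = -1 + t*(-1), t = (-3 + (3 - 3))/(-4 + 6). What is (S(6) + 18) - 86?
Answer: -23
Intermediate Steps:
t = -3/2 (t = (-3 + 0)/2 = -3*½ = -3/2 ≈ -1.5000)
w = ½ (w = -1 - 3/2*(-1) = -1 + 3/2 = ½ ≈ 0.50000)
S(z) = z² + 3*z/2 (S(z) = (z² + z/2) + z = z² + 3*z/2)
(S(6) + 18) - 86 = ((½)*6*(3 + 2*6) + 18) - 86 = ((½)*6*(3 + 12) + 18) - 86 = ((½)*6*15 + 18) - 86 = (45 + 18) - 86 = 63 - 86 = -23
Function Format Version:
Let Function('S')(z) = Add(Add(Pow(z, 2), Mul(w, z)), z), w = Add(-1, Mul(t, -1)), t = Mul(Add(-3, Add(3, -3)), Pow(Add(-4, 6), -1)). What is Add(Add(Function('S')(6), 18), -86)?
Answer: -23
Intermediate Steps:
t = Rational(-3, 2) (t = Mul(Add(-3, 0), Pow(2, -1)) = Mul(-3, Rational(1, 2)) = Rational(-3, 2) ≈ -1.5000)
w = Rational(1, 2) (w = Add(-1, Mul(Rational(-3, 2), -1)) = Add(-1, Rational(3, 2)) = Rational(1, 2) ≈ 0.50000)
Function('S')(z) = Add(Pow(z, 2), Mul(Rational(3, 2), z)) (Function('S')(z) = Add(Add(Pow(z, 2), Mul(Rational(1, 2), z)), z) = Add(Pow(z, 2), Mul(Rational(3, 2), z)))
Add(Add(Function('S')(6), 18), -86) = Add(Add(Mul(Rational(1, 2), 6, Add(3, Mul(2, 6))), 18), -86) = Add(Add(Mul(Rational(1, 2), 6, Add(3, 12)), 18), -86) = Add(Add(Mul(Rational(1, 2), 6, 15), 18), -86) = Add(Add(45, 18), -86) = Add(63, -86) = -23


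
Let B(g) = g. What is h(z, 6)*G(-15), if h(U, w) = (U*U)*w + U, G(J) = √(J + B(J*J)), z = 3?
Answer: 57*√210 ≈ 826.01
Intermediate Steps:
G(J) = √(J + J²) (G(J) = √(J + J*J) = √(J + J²))
h(U, w) = U + w*U² (h(U, w) = U²*w + U = w*U² + U = U + w*U²)
h(z, 6)*G(-15) = (3*(1 + 3*6))*√(-15*(1 - 15)) = (3*(1 + 18))*√(-15*(-14)) = (3*19)*√210 = 57*√210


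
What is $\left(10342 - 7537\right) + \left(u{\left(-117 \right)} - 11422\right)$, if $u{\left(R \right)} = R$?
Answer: $-8734$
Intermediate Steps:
$\left(10342 - 7537\right) + \left(u{\left(-117 \right)} - 11422\right) = \left(10342 - 7537\right) - 11539 = 2805 - 11539 = -8734$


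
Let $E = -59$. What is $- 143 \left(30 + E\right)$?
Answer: $4147$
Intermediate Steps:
$- 143 \left(30 + E\right) = - 143 \left(30 - 59\right) = \left(-143\right) \left(-29\right) = 4147$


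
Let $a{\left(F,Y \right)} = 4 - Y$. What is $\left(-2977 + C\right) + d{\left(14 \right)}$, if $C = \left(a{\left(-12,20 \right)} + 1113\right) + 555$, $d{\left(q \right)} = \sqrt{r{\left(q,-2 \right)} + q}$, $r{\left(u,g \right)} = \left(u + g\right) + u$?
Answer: $-1325 + 2 \sqrt{10} \approx -1318.7$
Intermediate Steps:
$r{\left(u,g \right)} = g + 2 u$ ($r{\left(u,g \right)} = \left(g + u\right) + u = g + 2 u$)
$d{\left(q \right)} = \sqrt{-2 + 3 q}$ ($d{\left(q \right)} = \sqrt{\left(-2 + 2 q\right) + q} = \sqrt{-2 + 3 q}$)
$C = 1652$ ($C = \left(\left(4 - 20\right) + 1113\right) + 555 = \left(-16 + 1113\right) + 555 = 1097 + 555 = 1652$)
$\left(-2977 + C\right) + d{\left(14 \right)} = \left(-2977 + 1652\right) + \sqrt{-2 + 3 \cdot 14} = -1325 + \sqrt{-2 + 42} = -1325 + \sqrt{40} = -1325 + 2 \sqrt{10}$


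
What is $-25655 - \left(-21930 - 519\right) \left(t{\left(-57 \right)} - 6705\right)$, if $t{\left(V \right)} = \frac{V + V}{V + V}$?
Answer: $-150523751$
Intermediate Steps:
$t{\left(V \right)} = 1$ ($t{\left(V \right)} = \frac{2 V}{2 V} = 2 V \frac{1}{2 V} = 1$)
$-25655 - \left(-21930 - 519\right) \left(t{\left(-57 \right)} - 6705\right) = -25655 - \left(-21930 - 519\right) \left(1 - 6705\right) = -25655 - \left(-22449\right) \left(-6704\right) = -25655 - 150498096 = -150523751$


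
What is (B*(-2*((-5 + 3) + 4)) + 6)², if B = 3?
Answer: 36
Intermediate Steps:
(B*(-2*((-5 + 3) + 4)) + 6)² = (3*(-2*((-5 + 3) + 4)) + 6)² = (3*(-2*(-2 + 4)) + 6)² = (3*(-2*2) + 6)² = (3*(-4) + 6)² = (-12 + 6)² = (-6)² = 36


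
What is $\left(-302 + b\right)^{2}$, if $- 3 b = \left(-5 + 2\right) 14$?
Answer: $82944$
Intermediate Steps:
$b = 14$ ($b = - \frac{\left(-5 + 2\right) 14}{3} = - \frac{\left(-3\right) 14}{3} = \left(- \frac{1}{3}\right) \left(-42\right) = 14$)
$\left(-302 + b\right)^{2} = \left(-302 + 14\right)^{2} = \left(-288\right)^{2} = 82944$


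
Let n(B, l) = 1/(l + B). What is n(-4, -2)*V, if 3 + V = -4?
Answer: 7/6 ≈ 1.1667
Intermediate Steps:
V = -7 (V = -3 - 4 = -7)
n(B, l) = 1/(B + l)
n(-4, -2)*V = -7/(-4 - 2) = -7/(-6) = -⅙*(-7) = 7/6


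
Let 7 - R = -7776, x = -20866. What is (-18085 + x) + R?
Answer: -31168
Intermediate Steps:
R = 7783 (R = 7 - 1*(-7776) = 7 + 7776 = 7783)
(-18085 + x) + R = (-18085 - 20866) + 7783 = -38951 + 7783 = -31168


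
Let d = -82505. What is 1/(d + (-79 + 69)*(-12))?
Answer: -1/82385 ≈ -1.2138e-5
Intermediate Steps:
1/(d + (-79 + 69)*(-12)) = 1/(-82505 + (-79 + 69)*(-12)) = 1/(-82505 - 10*(-12)) = 1/(-82505 + 120) = 1/(-82385) = -1/82385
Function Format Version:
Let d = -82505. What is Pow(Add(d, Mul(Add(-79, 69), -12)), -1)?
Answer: Rational(-1, 82385) ≈ -1.2138e-5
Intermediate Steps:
Pow(Add(d, Mul(Add(-79, 69), -12)), -1) = Pow(Add(-82505, Mul(Add(-79, 69), -12)), -1) = Pow(Add(-82505, Mul(-10, -12)), -1) = Pow(Add(-82505, 120), -1) = Pow(-82385, -1) = Rational(-1, 82385)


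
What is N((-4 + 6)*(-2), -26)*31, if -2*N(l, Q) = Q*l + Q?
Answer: -1209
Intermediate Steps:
N(l, Q) = -Q/2 - Q*l/2 (N(l, Q) = -(Q*l + Q)/2 = -(Q + Q*l)/2 = -Q/2 - Q*l/2)
N((-4 + 6)*(-2), -26)*31 = -½*(-26)*(1 + (-4 + 6)*(-2))*31 = -½*(-26)*(1 + 2*(-2))*31 = -½*(-26)*(1 - 4)*31 = -½*(-26)*(-3)*31 = -39*31 = -1209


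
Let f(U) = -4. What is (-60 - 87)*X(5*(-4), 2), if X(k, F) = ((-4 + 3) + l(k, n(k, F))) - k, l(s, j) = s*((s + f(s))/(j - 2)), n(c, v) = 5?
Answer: -26313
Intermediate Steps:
l(s, j) = s*(-4 + s)/(-2 + j) (l(s, j) = s*((s - 4)/(j - 2)) = s*((-4 + s)/(-2 + j)) = s*(-4 + s)/(-2 + j))
X(k, F) = -1 - k + k*(-4 + k)/3 (X(k, F) = ((-4 + 3) + k*(-4 + k)/(-2 + 5)) - k = (-1 + k*(-4 + k)/3) - k = -1 - k + k*(-4 + k)/3)
(-60 - 87)*X(5*(-4), 2) = (-60 - 87)*(-1 - 35*(-4)/3 + (5*(-4))²/3) = -147*(-1 - 7/3*(-20) + (⅓)*(-20)²) = -147*(-1 + 140/3 + (⅓)*400) = -147*(-1 + 140/3 + 400/3) = -147*179 = -26313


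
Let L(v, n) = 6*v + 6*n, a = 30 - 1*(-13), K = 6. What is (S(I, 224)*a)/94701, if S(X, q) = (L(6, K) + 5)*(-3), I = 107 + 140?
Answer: -3311/31567 ≈ -0.10489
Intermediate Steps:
a = 43 (a = 30 + 13 = 43)
I = 247
L(v, n) = 6*n + 6*v
S(X, q) = -231 (S(X, q) = ((6*6 + 6*6) + 5)*(-3) = ((36 + 36) + 5)*(-3) = (72 + 5)*(-3) = 77*(-3) = -231)
(S(I, 224)*a)/94701 = -231*43/94701 = -9933*1/94701 = -3311/31567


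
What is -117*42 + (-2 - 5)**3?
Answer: -5257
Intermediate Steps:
-117*42 + (-2 - 5)**3 = -4914 + (-7)**3 = -4914 - 343 = -5257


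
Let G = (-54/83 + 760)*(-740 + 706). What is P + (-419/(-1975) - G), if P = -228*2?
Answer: 4157480877/163925 ≈ 25362.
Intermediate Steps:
P = -456
G = -2142884/83 (G = (-54*1/83 + 760)*(-34) = (-54/83 + 760)*(-34) = (63026/83)*(-34) = -2142884/83 ≈ -25818.)
P + (-419/(-1975) - G) = -456 + (-419/(-1975) - 1*(-2142884/83)) = -456 + (-419*(-1/1975) + 2142884/83) = -456 + (419/1975 + 2142884/83) = -456 + 4232230677/163925 = 4157480877/163925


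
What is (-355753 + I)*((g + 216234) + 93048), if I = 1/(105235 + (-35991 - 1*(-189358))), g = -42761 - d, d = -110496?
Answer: -34684974837419185/258602 ≈ -1.3412e+11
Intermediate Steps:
g = 67735 (g = -42761 - 1*(-110496) = -42761 + 110496 = 67735)
I = 1/258602 (I = 1/(105235 + (-35991 + 189358)) = 1/(105235 + 153367) = 1/258602 ≈ 3.8669e-6)
(-355753 + I)*((g + 216234) + 93048) = (-355753 + 1/258602)*((67735 + 216234) + 93048) = -91998437305*(283969 + 93048)/258602 = -91998437305/258602*377017 = -34684974837419185/258602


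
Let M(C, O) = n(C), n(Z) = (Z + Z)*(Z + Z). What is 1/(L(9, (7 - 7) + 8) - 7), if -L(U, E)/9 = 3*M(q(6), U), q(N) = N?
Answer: -1/3895 ≈ -0.00025674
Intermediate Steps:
n(Z) = 4*Z² (n(Z) = (2*Z)*(2*Z) = 4*Z²)
M(C, O) = 4*C²
L(U, E) = -3888 (L(U, E) = -27*4*6² = -27*4*36 = -27*144 = -9*432 = -3888)
1/(L(9, (7 - 7) + 8) - 7) = 1/(-3888 - 7) = 1/(-3895) = -1/3895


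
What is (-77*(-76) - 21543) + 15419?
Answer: -272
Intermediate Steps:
(-77*(-76) - 21543) + 15419 = (5852 - 21543) + 15419 = -15691 + 15419 = -272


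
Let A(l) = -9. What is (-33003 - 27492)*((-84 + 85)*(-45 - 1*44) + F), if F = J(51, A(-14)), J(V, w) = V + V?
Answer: -786435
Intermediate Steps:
J(V, w) = 2*V
F = 102 (F = 2*51 = 102)
(-33003 - 27492)*((-84 + 85)*(-45 - 1*44) + F) = (-33003 - 27492)*((-84 + 85)*(-45 - 1*44) + 102) = -60495*(1*(-45 - 44) + 102) = -60495*(1*(-89) + 102) = -60495*(-89 + 102) = -60495*13 = -786435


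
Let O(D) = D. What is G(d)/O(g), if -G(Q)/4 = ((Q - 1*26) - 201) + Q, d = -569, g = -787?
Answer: -5460/787 ≈ -6.9377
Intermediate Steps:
G(Q) = 908 - 8*Q (G(Q) = -4*(((Q - 1*26) - 201) + Q) = -4*(((Q - 26) - 201) + Q) = -4*(((-26 + Q) - 201) + Q) = -4*((-227 + Q) + Q) = -4*(-227 + 2*Q) = 908 - 8*Q)
G(d)/O(g) = (908 - 8*(-569))/(-787) = (908 + 4552)*(-1/787) = 5460*(-1/787) = -5460/787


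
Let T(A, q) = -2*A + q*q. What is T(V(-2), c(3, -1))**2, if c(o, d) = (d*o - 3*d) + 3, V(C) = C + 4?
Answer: 25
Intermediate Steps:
V(C) = 4 + C
c(o, d) = 3 - 3*d + d*o (c(o, d) = (-3*d + d*o) + 3 = 3 - 3*d + d*o)
T(A, q) = q**2 - 2*A (T(A, q) = -2*A + q**2 = q**2 - 2*A)
T(V(-2), c(3, -1))**2 = ((3 - 3*(-1) - 1*3)**2 - 2*(4 - 2))**2 = ((3 + 3 - 3)**2 - 2*2)**2 = (3**2 - 4)**2 = (9 - 4)**2 = 5**2 = 25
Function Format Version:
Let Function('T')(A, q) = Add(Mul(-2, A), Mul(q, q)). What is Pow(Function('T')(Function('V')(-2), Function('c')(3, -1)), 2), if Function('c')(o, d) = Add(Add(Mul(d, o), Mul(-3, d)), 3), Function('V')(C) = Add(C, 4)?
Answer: 25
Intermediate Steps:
Function('V')(C) = Add(4, C)
Function('c')(o, d) = Add(3, Mul(-3, d), Mul(d, o)) (Function('c')(o, d) = Add(Add(Mul(-3, d), Mul(d, o)), 3) = Add(3, Mul(-3, d), Mul(d, o)))
Function('T')(A, q) = Add(Pow(q, 2), Mul(-2, A)) (Function('T')(A, q) = Add(Mul(-2, A), Pow(q, 2)) = Add(Pow(q, 2), Mul(-2, A)))
Pow(Function('T')(Function('V')(-2), Function('c')(3, -1)), 2) = Pow(Add(Pow(Add(3, Mul(-3, -1), Mul(-1, 3)), 2), Mul(-2, Add(4, -2))), 2) = Pow(Add(Pow(Add(3, 3, -3), 2), Mul(-2, 2)), 2) = Pow(Add(Pow(3, 2), -4), 2) = Pow(Add(9, -4), 2) = Pow(5, 2) = 25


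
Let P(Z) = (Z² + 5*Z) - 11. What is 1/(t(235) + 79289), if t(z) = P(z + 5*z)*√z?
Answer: -1687/19902764386062 + 1995139*√235/935429926144914 ≈ 3.2611e-8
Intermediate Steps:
P(Z) = -11 + Z² + 5*Z
t(z) = √z*(-11 + 30*z + 36*z²) (t(z) = (-11 + (z + 5*z)² + 5*(z + 5*z))*√z = (-11 + (6*z)² + 5*(6*z))*√z = (-11 + 36*z² + 30*z)*√z = (-11 + 30*z + 36*z²)*√z = √z*(-11 + 30*z + 36*z²))
1/(t(235) + 79289) = 1/(√235*(-11 + 30*235 + 36*235²) + 79289) = 1/(√235*(-11 + 7050 + 36*55225) + 79289) = 1/(√235*(-11 + 7050 + 1988100) + 79289) = 1/(√235*1995139 + 79289) = 1/(1995139*√235 + 79289) = 1/(79289 + 1995139*√235)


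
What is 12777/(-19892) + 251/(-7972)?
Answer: -6678196/9911189 ≈ -0.67380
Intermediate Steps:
12777/(-19892) + 251/(-7972) = 12777*(-1/19892) + 251*(-1/7972) = -12777/19892 - 251/7972 = -6678196/9911189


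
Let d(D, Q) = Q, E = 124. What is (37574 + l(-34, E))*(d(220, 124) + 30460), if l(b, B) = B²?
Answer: 1619422800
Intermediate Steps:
(37574 + l(-34, E))*(d(220, 124) + 30460) = (37574 + 124²)*(124 + 30460) = (37574 + 15376)*30584 = 52950*30584 = 1619422800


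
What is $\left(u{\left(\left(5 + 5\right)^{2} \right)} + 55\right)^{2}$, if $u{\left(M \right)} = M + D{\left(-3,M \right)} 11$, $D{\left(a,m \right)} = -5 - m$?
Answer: $1000000$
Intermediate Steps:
$u{\left(M \right)} = -55 - 10 M$ ($u{\left(M \right)} = M + \left(-5 - M\right) 11 = M - \left(55 + 11 M\right) = -55 - 10 M$)
$\left(u{\left(\left(5 + 5\right)^{2} \right)} + 55\right)^{2} = \left(\left(-55 - 10 \left(5 + 5\right)^{2}\right) + 55\right)^{2} = \left(\left(-55 - 10 \cdot 10^{2}\right) + 55\right)^{2} = \left(\left(-55 - 1000\right) + 55\right)^{2} = \left(-1055 + 55\right)^{2} = \left(-1000\right)^{2} = 1000000$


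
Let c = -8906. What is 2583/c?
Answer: -2583/8906 ≈ -0.29003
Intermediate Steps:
2583/c = 2583/(-8906) = 2583*(-1/8906) = -2583/8906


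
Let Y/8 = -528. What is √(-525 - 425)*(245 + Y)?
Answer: -19895*I*√38 ≈ -1.2264e+5*I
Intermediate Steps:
Y = -4224 (Y = 8*(-528) = -4224)
√(-525 - 425)*(245 + Y) = √(-525 - 425)*(245 - 4224) = √(-950)*(-3979) = (5*I*√38)*(-3979) = -19895*I*√38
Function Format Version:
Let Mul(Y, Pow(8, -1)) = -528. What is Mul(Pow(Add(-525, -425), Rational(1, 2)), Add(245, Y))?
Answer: Mul(-19895, I, Pow(38, Rational(1, 2))) ≈ Mul(-1.2264e+5, I)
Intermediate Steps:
Y = -4224 (Y = Mul(8, -528) = -4224)
Mul(Pow(Add(-525, -425), Rational(1, 2)), Add(245, Y)) = Mul(Pow(Add(-525, -425), Rational(1, 2)), Add(245, -4224)) = Mul(Pow(-950, Rational(1, 2)), -3979) = Mul(Mul(5, I, Pow(38, Rational(1, 2))), -3979) = Mul(-19895, I, Pow(38, Rational(1, 2)))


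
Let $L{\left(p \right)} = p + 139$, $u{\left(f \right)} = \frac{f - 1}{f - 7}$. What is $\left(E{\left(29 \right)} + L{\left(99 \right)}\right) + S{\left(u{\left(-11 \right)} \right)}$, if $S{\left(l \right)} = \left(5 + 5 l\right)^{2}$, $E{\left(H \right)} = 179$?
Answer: $\frac{4378}{9} \approx 486.44$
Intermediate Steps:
$u{\left(f \right)} = \frac{-1 + f}{-7 + f}$
$L{\left(p \right)} = 139 + p$
$\left(E{\left(29 \right)} + L{\left(99 \right)}\right) + S{\left(u{\left(-11 \right)} \right)} = \left(179 + \left(139 + 99\right)\right) + 25 \left(1 + \frac{-1 - 11}{-7 - 11}\right)^{2} = \left(179 + 238\right) + 25 \left(1 + \frac{1}{-18} \left(-12\right)\right)^{2} = 417 + 25 \left(1 - - \frac{2}{3}\right)^{2} = 417 + 25 \left(1 + \frac{2}{3}\right)^{2} = 417 + 25 \left(\frac{5}{3}\right)^{2} = 417 + 25 \cdot \frac{25}{9} = 417 + \frac{625}{9} = \frac{4378}{9}$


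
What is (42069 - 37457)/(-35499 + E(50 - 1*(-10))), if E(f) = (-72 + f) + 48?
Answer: -4612/35463 ≈ -0.13005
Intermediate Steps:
E(f) = -24 + f
(42069 - 37457)/(-35499 + E(50 - 1*(-10))) = (42069 - 37457)/(-35499 + (-24 + (50 - 1*(-10)))) = 4612/(-35499 + (-24 + (50 + 10))) = 4612/(-35499 + (-24 + 60)) = 4612/(-35499 + 36) = 4612/(-35463) = 4612*(-1/35463) = -4612/35463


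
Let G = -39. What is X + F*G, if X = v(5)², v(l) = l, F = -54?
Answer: 2131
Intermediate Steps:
X = 25 (X = 5² = 25)
X + F*G = 25 - 54*(-39) = 25 + 2106 = 2131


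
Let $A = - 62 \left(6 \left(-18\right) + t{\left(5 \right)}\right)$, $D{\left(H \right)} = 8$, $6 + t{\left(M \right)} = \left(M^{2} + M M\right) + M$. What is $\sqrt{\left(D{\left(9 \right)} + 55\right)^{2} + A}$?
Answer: $\sqrt{7627} \approx 87.333$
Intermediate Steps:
$t{\left(M \right)} = -6 + M + 2 M^{2}$ ($t{\left(M \right)} = -6 + \left(\left(M^{2} + M M\right) + M\right) = -6 + \left(\left(M^{2} + M^{2}\right) + M\right) = -6 + \left(2 M^{2} + M\right) = -6 + \left(M + 2 M^{2}\right) = -6 + M + 2 M^{2}$)
$A = 3658$ ($A = - 62 \left(6 \left(-18\right) + \left(-6 + 5 + 2 \cdot 5^{2}\right)\right) = - 62 \left(-108 + \left(-6 + 5 + 2 \cdot 25\right)\right) = - 62 \left(-108 + \left(-6 + 5 + 50\right)\right) = - 62 \left(-108 + 49\right) = \left(-62\right) \left(-59\right) = 3658$)
$\sqrt{\left(D{\left(9 \right)} + 55\right)^{2} + A} = \sqrt{\left(8 + 55\right)^{2} + 3658} = \sqrt{63^{2} + 3658} = \sqrt{3969 + 3658} = \sqrt{7627}$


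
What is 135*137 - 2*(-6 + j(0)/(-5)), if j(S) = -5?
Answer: 18505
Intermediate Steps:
135*137 - 2*(-6 + j(0)/(-5)) = 135*137 - 2*(-6 - 5/(-5)) = 18495 - 2*(-6 - 5*(-⅕)) = 18495 - 2*(-6 + 1) = 18495 - 2*(-5) = 18495 + 10 = 18505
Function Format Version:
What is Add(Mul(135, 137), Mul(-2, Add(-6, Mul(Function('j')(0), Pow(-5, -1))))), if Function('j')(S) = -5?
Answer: 18505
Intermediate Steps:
Add(Mul(135, 137), Mul(-2, Add(-6, Mul(Function('j')(0), Pow(-5, -1))))) = Add(Mul(135, 137), Mul(-2, Add(-6, Mul(-5, Pow(-5, -1))))) = Add(18495, Mul(-2, Add(-6, Mul(-5, Rational(-1, 5))))) = Add(18495, Mul(-2, Add(-6, 1))) = Add(18495, Mul(-2, -5)) = Add(18495, 10) = 18505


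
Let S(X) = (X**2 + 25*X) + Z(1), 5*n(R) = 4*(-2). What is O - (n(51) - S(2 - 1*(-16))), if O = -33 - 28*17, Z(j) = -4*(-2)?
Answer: 1373/5 ≈ 274.60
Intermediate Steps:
Z(j) = 8
n(R) = -8/5 (n(R) = (4*(-2))/5 = (1/5)*(-8) = -8/5)
O = -509 (O = -33 - 476 = -509)
S(X) = 8 + X**2 + 25*X (S(X) = (X**2 + 25*X) + 8 = 8 + X**2 + 25*X)
O - (n(51) - S(2 - 1*(-16))) = -509 - (-8/5 - (8 + (2 - 1*(-16))**2 + 25*(2 - 1*(-16)))) = -509 - (-8/5 - (8 + (2 + 16)**2 + 25*(2 + 16))) = -509 - (-8/5 - (8 + 18**2 + 25*18)) = -509 - (-8/5 - (8 + 324 + 450)) = -509 - (-8/5 - 1*782) = -509 - (-8/5 - 782) = -509 - 1*(-3918/5) = -509 + 3918/5 = 1373/5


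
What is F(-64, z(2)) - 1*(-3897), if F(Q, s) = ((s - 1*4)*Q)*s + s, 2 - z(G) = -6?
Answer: 1857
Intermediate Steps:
z(G) = 8 (z(G) = 2 - 1*(-6) = 2 + 6 = 8)
F(Q, s) = s + Q*s*(-4 + s) (F(Q, s) = ((s - 4)*Q)*s + s = ((-4 + s)*Q)*s + s = (Q*(-4 + s))*s + s = Q*s*(-4 + s) + s = s + Q*s*(-4 + s))
F(-64, z(2)) - 1*(-3897) = 8*(1 - 4*(-64) - 64*8) - 1*(-3897) = 8*(1 + 256 - 512) + 3897 = 8*(-255) + 3897 = -2040 + 3897 = 1857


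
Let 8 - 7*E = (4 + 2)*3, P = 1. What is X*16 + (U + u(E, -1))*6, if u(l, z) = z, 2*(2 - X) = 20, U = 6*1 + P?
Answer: -92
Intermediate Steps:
U = 7 (U = 6*1 + 1 = 6 + 1 = 7)
E = -10/7 (E = 8/7 - (4 + 2)*3/7 = 8/7 - 6*3/7 = 8/7 - ⅐*18 = 8/7 - 18/7 = -10/7 ≈ -1.4286)
X = -8 (X = 2 - ½*20 = 2 - 10 = -8)
X*16 + (U + u(E, -1))*6 = -8*16 + (7 - 1)*6 = -128 + 6*6 = -128 + 36 = -92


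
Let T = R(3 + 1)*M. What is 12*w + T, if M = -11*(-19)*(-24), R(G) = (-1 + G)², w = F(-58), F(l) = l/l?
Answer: -45132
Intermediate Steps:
F(l) = 1
w = 1
M = -5016 (M = 209*(-24) = -5016)
T = -45144 (T = (-1 + (3 + 1))²*(-5016) = (-1 + 4)²*(-5016) = 3²*(-5016) = 9*(-5016) = -45144)
12*w + T = 12*1 - 45144 = 12 - 45144 = -45132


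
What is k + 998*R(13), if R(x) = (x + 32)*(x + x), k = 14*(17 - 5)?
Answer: 1167828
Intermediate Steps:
k = 168 (k = 14*12 = 168)
R(x) = 2*x*(32 + x) (R(x) = (32 + x)*(2*x) = 2*x*(32 + x))
k + 998*R(13) = 168 + 998*(2*13*(32 + 13)) = 168 + 998*(2*13*45) = 168 + 998*1170 = 168 + 1167660 = 1167828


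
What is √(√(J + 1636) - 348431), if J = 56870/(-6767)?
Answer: √(-15955453048559 + 6767*√74531345514)/6767 ≈ 590.25*I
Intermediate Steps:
J = -56870/6767 (J = 56870*(-1/6767) = -56870/6767 ≈ -8.4040)
√(√(J + 1636) - 348431) = √(√(-56870/6767 + 1636) - 348431) = √(√(11013942/6767) - 348431) = √(√74531345514/6767 - 348431) = √(-348431 + √74531345514/6767)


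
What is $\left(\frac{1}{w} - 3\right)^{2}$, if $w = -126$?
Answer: $\frac{143641}{15876} \approx 9.0477$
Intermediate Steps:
$\left(\frac{1}{w} - 3\right)^{2} = \left(\frac{1}{-126} - 3\right)^{2} = \left(- \frac{1}{126} - 3\right)^{2} = \left(- \frac{379}{126}\right)^{2} = \frac{143641}{15876}$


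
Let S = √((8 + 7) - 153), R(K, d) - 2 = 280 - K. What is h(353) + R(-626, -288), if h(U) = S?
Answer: 908 + I*√138 ≈ 908.0 + 11.747*I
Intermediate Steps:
R(K, d) = 282 - K (R(K, d) = 2 + (280 - K) = 282 - K)
S = I*√138 (S = √(15 - 153) = √(-138) = I*√138 ≈ 11.747*I)
h(U) = I*√138
h(353) + R(-626, -288) = I*√138 + (282 - 1*(-626)) = I*√138 + (282 + 626) = I*√138 + 908 = 908 + I*√138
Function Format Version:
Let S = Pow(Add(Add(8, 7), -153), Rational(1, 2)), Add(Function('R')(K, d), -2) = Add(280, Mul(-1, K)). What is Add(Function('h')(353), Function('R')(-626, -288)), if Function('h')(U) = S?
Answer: Add(908, Mul(I, Pow(138, Rational(1, 2)))) ≈ Add(908.00, Mul(11.747, I))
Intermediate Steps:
Function('R')(K, d) = Add(282, Mul(-1, K)) (Function('R')(K, d) = Add(2, Add(280, Mul(-1, K))) = Add(282, Mul(-1, K)))
S = Mul(I, Pow(138, Rational(1, 2))) (S = Pow(Add(15, -153), Rational(1, 2)) = Pow(-138, Rational(1, 2)) = Mul(I, Pow(138, Rational(1, 2))) ≈ Mul(11.747, I))
Function('h')(U) = Mul(I, Pow(138, Rational(1, 2)))
Add(Function('h')(353), Function('R')(-626, -288)) = Add(Mul(I, Pow(138, Rational(1, 2))), Add(282, Mul(-1, -626))) = Add(Mul(I, Pow(138, Rational(1, 2))), Add(282, 626)) = Add(Mul(I, Pow(138, Rational(1, 2))), 908) = Add(908, Mul(I, Pow(138, Rational(1, 2))))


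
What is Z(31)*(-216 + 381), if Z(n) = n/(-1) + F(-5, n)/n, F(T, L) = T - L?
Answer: -164505/31 ≈ -5306.6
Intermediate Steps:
Z(n) = -n + (-5 - n)/n (Z(n) = n/(-1) + (-5 - n)/n = n*(-1) + (-5 - n)/n = -n + (-5 - n)/n)
Z(31)*(-216 + 381) = (-1 - 1*31 - 5/31)*(-216 + 381) = (-1 - 31 - 5*1/31)*165 = (-1 - 31 - 5/31)*165 = -997/31*165 = -164505/31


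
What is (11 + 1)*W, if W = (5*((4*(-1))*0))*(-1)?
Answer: 0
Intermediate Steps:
W = 0 (W = (5*(-4*0))*(-1) = (5*0)*(-1) = 0*(-1) = 0)
(11 + 1)*W = (11 + 1)*0 = 12*0 = 0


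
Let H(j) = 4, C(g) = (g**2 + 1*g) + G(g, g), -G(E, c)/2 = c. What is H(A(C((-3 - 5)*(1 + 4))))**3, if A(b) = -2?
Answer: 64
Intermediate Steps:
G(E, c) = -2*c
C(g) = g**2 - g (C(g) = (g**2 + 1*g) - 2*g = (g**2 + g) - 2*g = (g + g**2) - 2*g = g**2 - g)
H(A(C((-3 - 5)*(1 + 4))))**3 = 4**3 = 64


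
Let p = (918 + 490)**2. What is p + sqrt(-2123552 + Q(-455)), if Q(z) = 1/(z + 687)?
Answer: 1982464 + I*sqrt(28574515654)/116 ≈ 1.9825e+6 + 1457.2*I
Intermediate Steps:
Q(z) = 1/(687 + z)
p = 1982464 (p = 1408**2 = 1982464)
p + sqrt(-2123552 + Q(-455)) = 1982464 + sqrt(-2123552 + 1/(687 - 455)) = 1982464 + sqrt(-2123552 + 1/232) = 1982464 + sqrt(-492664063/232) = 1982464 + I*sqrt(28574515654)/116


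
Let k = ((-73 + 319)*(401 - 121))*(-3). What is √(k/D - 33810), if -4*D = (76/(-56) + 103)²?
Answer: 7*I*√1393894770/1423 ≈ 183.66*I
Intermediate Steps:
k = -206640 (k = (246*280)*(-3) = 68880*(-3) = -206640)
D = -2024929/784 (D = -(76/(-56) + 103)²/4 = -(76*(-1/56) + 103)²/4 = -(-19/14 + 103)²/4 = -(1423/14)²/4 = -¼*2024929/196 = -2024929/784 ≈ -2582.8)
√(k/D - 33810) = √(-206640/(-2024929/784) - 33810) = √(-206640*(-784/2024929) - 33810) = √(162005760/2024929 - 33810) = √(-68300843730/2024929) = 7*I*√1393894770/1423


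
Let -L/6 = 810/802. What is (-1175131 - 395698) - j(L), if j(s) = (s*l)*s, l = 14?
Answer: -252673542629/160801 ≈ -1.5713e+6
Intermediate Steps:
L = -2430/401 (L = -4860/802 = -6*405/401 = -2430/401 ≈ -6.0599)
j(s) = 14*s**2 (j(s) = (s*14)*s = (14*s)*s = 14*s**2)
(-1175131 - 395698) - j(L) = (-1175131 - 395698) - 14*(-2430/401)**2 = -1570829 - 14*5904900/160801 = -1570829 - 1*82668600/160801 = -1570829 - 82668600/160801 = -252673542629/160801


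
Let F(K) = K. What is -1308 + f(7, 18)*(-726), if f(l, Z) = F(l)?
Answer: -6390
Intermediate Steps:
f(l, Z) = l
-1308 + f(7, 18)*(-726) = -1308 + 7*(-726) = -1308 - 5082 = -6390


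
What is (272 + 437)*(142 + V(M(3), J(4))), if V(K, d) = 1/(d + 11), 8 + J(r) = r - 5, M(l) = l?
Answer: 202065/2 ≈ 1.0103e+5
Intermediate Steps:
J(r) = -13 + r (J(r) = -8 + (r - 5) = -8 + (-5 + r) = -13 + r)
V(K, d) = 1/(11 + d)
(272 + 437)*(142 + V(M(3), J(4))) = (272 + 437)*(142 + 1/(11 + (-13 + 4))) = 709*(142 + 1/(11 - 9)) = 709*(142 + 1/2) = 709*(142 + ½) = 709*(285/2) = 202065/2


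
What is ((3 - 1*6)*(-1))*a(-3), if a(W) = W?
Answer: -9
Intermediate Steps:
((3 - 1*6)*(-1))*a(-3) = ((3 - 1*6)*(-1))*(-3) = ((3 - 6)*(-1))*(-3) = -3*(-1)*(-3) = 3*(-3) = -9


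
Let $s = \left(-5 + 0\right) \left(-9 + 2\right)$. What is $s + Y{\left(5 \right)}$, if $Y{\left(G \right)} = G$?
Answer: $40$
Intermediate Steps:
$s = 35$ ($s = \left(-5\right) \left(-7\right) = 35$)
$s + Y{\left(5 \right)} = 35 + 5 = 40$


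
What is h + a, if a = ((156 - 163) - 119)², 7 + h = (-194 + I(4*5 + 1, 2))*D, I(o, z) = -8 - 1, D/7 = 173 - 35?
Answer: -180229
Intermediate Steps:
D = 966 (D = 7*(173 - 35) = 7*138 = 966)
I(o, z) = -9
h = -196105 (h = -7 + (-194 - 9)*966 = -7 - 203*966 = -7 - 196098 = -196105)
a = 15876 (a = (-7 - 119)² = (-126)² = 15876)
h + a = -196105 + 15876 = -180229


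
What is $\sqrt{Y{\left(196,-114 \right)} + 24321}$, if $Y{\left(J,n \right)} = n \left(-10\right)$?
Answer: $3 \sqrt{2829} \approx 159.56$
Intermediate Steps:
$Y{\left(J,n \right)} = - 10 n$
$\sqrt{Y{\left(196,-114 \right)} + 24321} = \sqrt{\left(-10\right) \left(-114\right) + 24321} = \sqrt{1140 + 24321} = \sqrt{25461} = 3 \sqrt{2829}$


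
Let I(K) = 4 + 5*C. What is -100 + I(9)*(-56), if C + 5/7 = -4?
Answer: 996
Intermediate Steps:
C = -33/7 (C = -5/7 - 4 = -33/7 ≈ -4.7143)
I(K) = -137/7 (I(K) = 4 + 5*(-33/7) = 4 - 165/7 = -137/7)
-100 + I(9)*(-56) = -100 - 137/7*(-56) = -100 + 1096 = 996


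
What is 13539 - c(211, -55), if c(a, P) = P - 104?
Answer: 13698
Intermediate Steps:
c(a, P) = -104 + P
13539 - c(211, -55) = 13539 - (-104 - 55) = 13539 - 1*(-159) = 13539 + 159 = 13698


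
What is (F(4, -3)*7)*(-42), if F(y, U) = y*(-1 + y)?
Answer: -3528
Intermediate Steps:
(F(4, -3)*7)*(-42) = ((4*(-1 + 4))*7)*(-42) = ((4*3)*7)*(-42) = (12*7)*(-42) = 84*(-42) = -3528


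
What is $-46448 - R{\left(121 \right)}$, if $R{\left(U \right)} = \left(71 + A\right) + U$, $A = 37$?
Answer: $-46677$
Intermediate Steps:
$R{\left(U \right)} = 108 + U$ ($R{\left(U \right)} = \left(71 + 37\right) + U = 108 + U$)
$-46448 - R{\left(121 \right)} = -46448 - \left(108 + 121\right) = -46448 - 229 = -46677$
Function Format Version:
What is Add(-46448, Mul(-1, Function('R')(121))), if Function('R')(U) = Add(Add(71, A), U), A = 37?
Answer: -46677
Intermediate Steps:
Function('R')(U) = Add(108, U) (Function('R')(U) = Add(Add(71, 37), U) = Add(108, U))
Add(-46448, Mul(-1, Function('R')(121))) = Add(-46448, Mul(-1, Add(108, 121))) = Add(-46448, Mul(-1, 229)) = Add(-46448, -229) = -46677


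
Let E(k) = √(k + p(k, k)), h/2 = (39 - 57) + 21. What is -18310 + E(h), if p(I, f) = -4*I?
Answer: -18310 + 3*I*√2 ≈ -18310.0 + 4.2426*I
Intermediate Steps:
h = 6 (h = 2*((39 - 57) + 21) = 2*(-18 + 21) = 2*3 = 6)
E(k) = √3*√(-k) (E(k) = √(k - 4*k) = √(-3*k) = √3*√(-k))
-18310 + E(h) = -18310 + √3*√(-1*6) = -18310 + √3*√(-6) = -18310 + √3*(I*√6) = -18310 + 3*I*√2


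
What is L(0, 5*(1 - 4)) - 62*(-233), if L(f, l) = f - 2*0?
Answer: 14446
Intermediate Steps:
L(f, l) = f (L(f, l) = f + 0 = f)
L(0, 5*(1 - 4)) - 62*(-233) = 0 - 62*(-233) = 0 + 14446 = 14446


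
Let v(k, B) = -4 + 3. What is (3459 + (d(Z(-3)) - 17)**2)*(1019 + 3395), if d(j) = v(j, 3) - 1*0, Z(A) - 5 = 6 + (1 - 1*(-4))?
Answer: 16698162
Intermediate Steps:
v(k, B) = -1
Z(A) = 16 (Z(A) = 5 + (6 + (1 - 1*(-4))) = 5 + (6 + (1 + 4)) = 5 + (6 + 5) = 5 + 11 = 16)
d(j) = -1 (d(j) = -1 - 1*0 = -1 + 0 = -1)
(3459 + (d(Z(-3)) - 17)**2)*(1019 + 3395) = (3459 + (-1 - 17)**2)*(1019 + 3395) = (3459 + (-18)**2)*4414 = (3459 + 324)*4414 = 3783*4414 = 16698162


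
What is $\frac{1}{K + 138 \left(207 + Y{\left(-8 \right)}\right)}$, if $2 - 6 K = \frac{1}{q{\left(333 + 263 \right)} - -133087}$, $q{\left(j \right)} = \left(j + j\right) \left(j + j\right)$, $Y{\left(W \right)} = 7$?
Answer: $\frac{3107902}{91783597831} \approx 3.3861 \cdot 10^{-5}$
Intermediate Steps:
$q{\left(j \right)} = 4 j^{2}$ ($q{\left(j \right)} = 2 j 2 j = 4 j^{2}$)
$K = \frac{1035967}{3107902}$ ($K = \frac{1}{3} - \frac{1}{6 \left(4 \left(333 + 263\right)^{2} - -133087\right)} = \frac{1}{3} - \frac{1}{6 \left(4 \cdot 596^{2} + \left(-253416 + 386503\right)\right)} = \frac{1}{3} - \frac{1}{6 \left(4 \cdot 355216 + 133087\right)} = \frac{1}{3} - \frac{1}{6 \left(1420864 + 133087\right)} = \frac{1}{3} - \frac{1}{6 \cdot 1553951} = \frac{1}{3} - \frac{1}{9323706} = \frac{1035967}{3107902} \approx 0.33333$)
$\frac{1}{K + 138 \left(207 + Y{\left(-8 \right)}\right)} = \frac{1}{\frac{1035967}{3107902} + 138 \left(207 + 7\right)} = \frac{1}{\frac{1035967}{3107902} + 138 \cdot 214} = \frac{1}{\frac{1035967}{3107902} + 29532} = \frac{1}{\frac{91783597831}{3107902}} = \frac{3107902}{91783597831}$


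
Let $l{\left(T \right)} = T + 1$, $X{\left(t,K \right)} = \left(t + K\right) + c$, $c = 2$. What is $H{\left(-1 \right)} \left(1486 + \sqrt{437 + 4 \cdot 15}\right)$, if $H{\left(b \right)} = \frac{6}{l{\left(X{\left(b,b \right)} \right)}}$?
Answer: $8916 + 6 \sqrt{497} \approx 9049.8$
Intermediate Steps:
$X{\left(t,K \right)} = 2 + K + t$ ($X{\left(t,K \right)} = \left(t + K\right) + 2 = \left(K + t\right) + 2 = 2 + K + t$)
$l{\left(T \right)} = 1 + T$
$H{\left(b \right)} = \frac{6}{3 + 2 b}$ ($H{\left(b \right)} = \frac{6}{1 + \left(2 + b + b\right)} = \frac{6}{1 + \left(2 + 2 b\right)} = \frac{6}{3 + 2 b}$)
$H{\left(-1 \right)} \left(1486 + \sqrt{437 + 4 \cdot 15}\right) = \frac{6}{3 + 2 \left(-1\right)} \left(1486 + \sqrt{437 + 4 \cdot 15}\right) = \frac{6}{3 - 2} \left(1486 + \sqrt{437 + 60}\right) = \frac{6}{1} \left(1486 + \sqrt{497}\right) = 6 \cdot 1 \left(1486 + \sqrt{497}\right) = 6 \left(1486 + \sqrt{497}\right) = 8916 + 6 \sqrt{497}$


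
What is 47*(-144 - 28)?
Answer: -8084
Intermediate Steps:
47*(-144 - 28) = 47*(-172) = -8084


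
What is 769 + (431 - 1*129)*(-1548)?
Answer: -466727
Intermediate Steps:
769 + (431 - 1*129)*(-1548) = 769 + (431 - 129)*(-1548) = 769 + 302*(-1548) = 769 - 467496 = -466727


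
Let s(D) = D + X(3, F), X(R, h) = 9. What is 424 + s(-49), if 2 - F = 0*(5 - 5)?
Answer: 384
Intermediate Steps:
F = 2 (F = 2 - 0*(5 - 5) = 2 - 0*0 = 2 - 1*0 = 2 + 0 = 2)
s(D) = 9 + D (s(D) = D + 9 = 9 + D)
424 + s(-49) = 424 + (9 - 49) = 424 - 40 = 384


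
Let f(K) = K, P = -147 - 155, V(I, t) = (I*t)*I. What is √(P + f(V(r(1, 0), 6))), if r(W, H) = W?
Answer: 2*I*√74 ≈ 17.205*I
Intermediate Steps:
V(I, t) = t*I²
P = -302
√(P + f(V(r(1, 0), 6))) = √(-302 + 6*1²) = √(-302 + 6*1) = √(-302 + 6) = √(-296) = 2*I*√74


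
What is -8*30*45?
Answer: -10800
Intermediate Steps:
-8*30*45 = -240*45 = -10800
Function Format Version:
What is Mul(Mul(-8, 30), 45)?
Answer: -10800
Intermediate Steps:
Mul(Mul(-8, 30), 45) = Mul(-240, 45) = -10800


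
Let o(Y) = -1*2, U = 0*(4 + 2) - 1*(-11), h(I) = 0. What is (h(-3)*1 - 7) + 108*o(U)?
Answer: -223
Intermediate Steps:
U = 11 (U = 0*6 + 11 = 0 + 11 = 11)
o(Y) = -2
(h(-3)*1 - 7) + 108*o(U) = (0*1 - 7) + 108*(-2) = (0 - 7) - 216 = -7 - 216 = -223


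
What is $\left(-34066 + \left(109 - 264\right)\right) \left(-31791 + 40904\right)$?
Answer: $-311855973$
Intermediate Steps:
$\left(-34066 + \left(109 - 264\right)\right) \left(-31791 + 40904\right) = \left(-34066 + \left(109 - 264\right)\right) 9113 = \left(-34066 - 155\right) 9113 = \left(-34221\right) 9113 = -311855973$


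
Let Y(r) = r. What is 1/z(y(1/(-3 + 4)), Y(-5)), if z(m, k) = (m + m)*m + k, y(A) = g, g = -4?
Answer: 1/27 ≈ 0.037037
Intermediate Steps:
y(A) = -4
z(m, k) = k + 2*m² (z(m, k) = (2*m)*m + k = 2*m² + k = k + 2*m²)
1/z(y(1/(-3 + 4)), Y(-5)) = 1/(-5 + 2*(-4)²) = 1/(-5 + 2*16) = 1/(-5 + 32) = 1/27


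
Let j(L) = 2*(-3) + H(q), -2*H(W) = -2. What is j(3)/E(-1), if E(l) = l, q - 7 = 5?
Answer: 5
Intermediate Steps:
q = 12 (q = 7 + 5 = 12)
H(W) = 1 (H(W) = -½*(-2) = 1)
j(L) = -5 (j(L) = 2*(-3) + 1 = -6 + 1 = -5)
j(3)/E(-1) = -5/(-1) = -5*(-1) = 5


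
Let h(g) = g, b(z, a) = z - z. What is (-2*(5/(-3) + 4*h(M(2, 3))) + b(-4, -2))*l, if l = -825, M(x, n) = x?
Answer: 10450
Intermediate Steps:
b(z, a) = 0
(-2*(5/(-3) + 4*h(M(2, 3))) + b(-4, -2))*l = (-2*(5/(-3) + 4*2) + 0)*(-825) = (-2*(5*(-1/3) + 8) + 0)*(-825) = (-2*(-5/3 + 8) + 0)*(-825) = (-2*19/3 + 0)*(-825) = (-38/3 + 0)*(-825) = -38/3*(-825) = 10450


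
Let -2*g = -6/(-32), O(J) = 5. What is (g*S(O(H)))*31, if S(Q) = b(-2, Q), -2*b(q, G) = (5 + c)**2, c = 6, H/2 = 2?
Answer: 11253/64 ≈ 175.83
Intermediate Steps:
H = 4 (H = 2*2 = 4)
b(q, G) = -121/2 (b(q, G) = -(5 + 6)**2/2 = -1/2*11**2 = -1/2*121 = -121/2)
S(Q) = -121/2
g = -3/32 (g = -(-3)/(-32) = -(-3)*(-1)/32 = -1/2*3/16 = -3/32 ≈ -0.093750)
(g*S(O(H)))*31 = -3/32*(-121/2)*31 = (363/64)*31 = 11253/64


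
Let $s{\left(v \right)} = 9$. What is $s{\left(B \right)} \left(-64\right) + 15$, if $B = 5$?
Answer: $-561$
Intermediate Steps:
$s{\left(B \right)} \left(-64\right) + 15 = 9 \left(-64\right) + 15 = -576 + 15 = -561$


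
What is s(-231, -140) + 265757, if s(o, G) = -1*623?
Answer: 265134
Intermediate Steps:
s(o, G) = -623
s(-231, -140) + 265757 = -623 + 265757 = 265134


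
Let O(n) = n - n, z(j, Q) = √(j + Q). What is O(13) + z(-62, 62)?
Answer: 0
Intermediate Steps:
z(j, Q) = √(Q + j)
O(n) = 0
O(13) + z(-62, 62) = 0 + √(62 - 62) = 0 + √0 = 0 + 0 = 0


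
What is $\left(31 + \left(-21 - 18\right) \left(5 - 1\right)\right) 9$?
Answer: $-1125$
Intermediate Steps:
$\left(31 + \left(-21 - 18\right) \left(5 - 1\right)\right) 9 = \left(31 - 156\right) 9 = \left(-125\right) 9 = -1125$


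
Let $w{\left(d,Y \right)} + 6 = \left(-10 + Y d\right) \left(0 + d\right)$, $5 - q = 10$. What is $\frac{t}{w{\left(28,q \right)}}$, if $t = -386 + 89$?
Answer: $\frac{99}{1402} \approx 0.070613$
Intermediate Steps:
$q = -5$ ($q = 5 - 10 = -5$)
$w{\left(d,Y \right)} = -6 + d \left(-10 + Y d\right)$ ($w{\left(d,Y \right)} = -6 + \left(-10 + Y d\right) \left(0 + d\right) = -6 + \left(-10 + Y d\right) d = -6 + d \left(-10 + Y d\right)$)
$t = -297$
$\frac{t}{w{\left(28,q \right)}} = - \frac{297}{-6 - 280 - 5 \cdot 28^{2}} = - \frac{297}{-6 - 280 - 3920} = - \frac{297}{-4206} = \left(-297\right) \left(- \frac{1}{4206}\right) = \frac{99}{1402}$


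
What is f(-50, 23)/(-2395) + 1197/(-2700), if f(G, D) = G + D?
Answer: -62087/143700 ≈ -0.43206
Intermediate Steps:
f(G, D) = D + G
f(-50, 23)/(-2395) + 1197/(-2700) = (23 - 50)/(-2395) + 1197/(-2700) = -27*(-1/2395) + 1197*(-1/2700) = 27/2395 - 133/300 = -62087/143700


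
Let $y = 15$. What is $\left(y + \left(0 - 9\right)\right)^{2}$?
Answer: $36$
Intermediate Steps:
$\left(y + \left(0 - 9\right)\right)^{2} = \left(15 + \left(0 - 9\right)\right)^{2} = \left(15 - 9\right)^{2} = 6^{2} = 36$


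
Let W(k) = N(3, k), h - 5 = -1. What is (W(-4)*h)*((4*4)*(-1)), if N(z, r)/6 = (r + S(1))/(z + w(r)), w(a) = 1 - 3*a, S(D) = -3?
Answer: 168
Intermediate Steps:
h = 4 (h = 5 - 1 = 4)
N(z, r) = 6*(-3 + r)/(1 + z - 3*r) (N(z, r) = 6*((r - 3)/(z + (1 - 3*r))) = 6*((-3 + r)/(1 + z - 3*r)) = 6*(-3 + r)/(1 + z - 3*r))
W(k) = 6*(-3 + k)/(4 - 3*k) (W(k) = 6*(-3 + k)/(1 + 3 - 3*k) = 6*(-3 + k)/(4 - 3*k))
(W(-4)*h)*((4*4)*(-1)) = ((6*(3 - 1*(-4))/(-4 + 3*(-4)))*4)*((4*4)*(-1)) = ((6*(3 + 4)/(-4 - 12))*4)*(16*(-1)) = ((6*7/(-16))*4)*(-16) = ((6*(-1/16)*7)*4)*(-16) = -21/8*4*(-16) = -21/2*(-16) = 168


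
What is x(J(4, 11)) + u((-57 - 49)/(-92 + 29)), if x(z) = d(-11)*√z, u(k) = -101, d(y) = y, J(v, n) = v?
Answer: -123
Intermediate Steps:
x(z) = -11*√z
x(J(4, 11)) + u((-57 - 49)/(-92 + 29)) = -11*√4 - 101 = -11*2 - 101 = -22 - 101 = -123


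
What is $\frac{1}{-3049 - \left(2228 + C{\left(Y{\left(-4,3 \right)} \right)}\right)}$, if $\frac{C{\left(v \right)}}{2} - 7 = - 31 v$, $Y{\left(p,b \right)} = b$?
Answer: $- \frac{1}{5105} \approx -0.00019589$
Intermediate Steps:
$C{\left(v \right)} = 14 - 62 v$ ($C{\left(v \right)} = 14 + 2 \left(- 31 v\right) = 14 - 62 v$)
$\frac{1}{-3049 - \left(2228 + C{\left(Y{\left(-4,3 \right)} \right)}\right)} = \frac{1}{-3049 - \left(2242 - 186\right)} = \frac{1}{-3049 - 2056} = \frac{1}{-5105} = - \frac{1}{5105}$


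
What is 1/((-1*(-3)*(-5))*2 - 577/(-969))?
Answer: -969/28493 ≈ -0.034008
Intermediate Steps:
1/((-1*(-3)*(-5))*2 - 577/(-969)) = 1/((3*(-5))*2 - 577*(-1/969)) = 1/(-15*2 + 577/969) = 1/(-30 + 577/969) = 1/(-28493/969) = -969/28493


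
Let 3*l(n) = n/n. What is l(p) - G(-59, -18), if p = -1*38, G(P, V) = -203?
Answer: 610/3 ≈ 203.33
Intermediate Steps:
p = -38
l(n) = ⅓ (l(n) = (n/n)/3 = (⅓)*1 = ⅓)
l(p) - G(-59, -18) = ⅓ - 1*(-203) = ⅓ + 203 = 610/3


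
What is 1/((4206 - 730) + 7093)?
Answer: 1/10569 ≈ 9.4616e-5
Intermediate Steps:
1/((4206 - 730) + 7093) = 1/(3476 + 7093) = 1/10569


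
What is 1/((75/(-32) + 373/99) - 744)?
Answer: -3168/2352481 ≈ -0.0013467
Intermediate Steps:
1/((75/(-32) + 373/99) - 744) = 1/((75*(-1/32) + 373*(1/99)) - 744) = 1/((-75/32 + 373/99) - 744) = 1/(4511/3168 - 744) = 1/(-2352481/3168) = -3168/2352481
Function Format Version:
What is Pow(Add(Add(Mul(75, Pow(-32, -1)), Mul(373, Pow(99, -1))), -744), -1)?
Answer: Rational(-3168, 2352481) ≈ -0.0013467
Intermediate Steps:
Pow(Add(Add(Mul(75, Pow(-32, -1)), Mul(373, Pow(99, -1))), -744), -1) = Pow(Add(Add(Mul(75, Rational(-1, 32)), Mul(373, Rational(1, 99))), -744), -1) = Pow(Add(Add(Rational(-75, 32), Rational(373, 99)), -744), -1) = Pow(Add(Rational(4511, 3168), -744), -1) = Pow(Rational(-2352481, 3168), -1) = Rational(-3168, 2352481)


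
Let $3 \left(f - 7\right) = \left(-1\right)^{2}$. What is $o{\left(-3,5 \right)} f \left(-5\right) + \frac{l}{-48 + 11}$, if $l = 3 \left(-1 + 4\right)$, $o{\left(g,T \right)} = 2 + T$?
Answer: $- \frac{28517}{111} \approx -256.91$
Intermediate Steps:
$f = \frac{22}{3}$ ($f = 7 + \frac{\left(-1\right)^{2}}{3} = 7 + \frac{1}{3} \cdot 1 = 7 + \frac{1}{3} = \frac{22}{3} \approx 7.3333$)
$l = 9$ ($l = 3 \cdot 3 = 9$)
$o{\left(-3,5 \right)} f \left(-5\right) + \frac{l}{-48 + 11} = \left(2 + 5\right) \frac{22}{3} \left(-5\right) + \frac{1}{-48 + 11} \cdot 9 = 7 \cdot \frac{22}{3} \left(-5\right) + \frac{1}{-37} \cdot 9 = \frac{154}{3} \left(-5\right) - \frac{9}{37} = - \frac{770}{3} - \frac{9}{37} = - \frac{28517}{111}$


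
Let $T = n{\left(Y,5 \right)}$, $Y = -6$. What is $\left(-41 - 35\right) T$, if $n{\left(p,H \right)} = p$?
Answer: $456$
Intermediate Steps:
$T = -6$
$\left(-41 - 35\right) T = \left(-41 - 35\right) \left(-6\right) = \left(-76\right) \left(-6\right) = 456$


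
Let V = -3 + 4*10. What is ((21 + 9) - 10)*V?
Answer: 740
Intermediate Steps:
V = 37 (V = -3 + 40 = 37)
((21 + 9) - 10)*V = ((21 + 9) - 10)*37 = (30 - 10)*37 = 20*37 = 740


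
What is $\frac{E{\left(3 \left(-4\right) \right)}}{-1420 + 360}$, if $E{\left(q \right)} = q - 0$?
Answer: $\frac{3}{265} \approx 0.011321$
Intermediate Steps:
$E{\left(q \right)} = q$ ($E{\left(q \right)} = q + 0 = q$)
$\frac{E{\left(3 \left(-4\right) \right)}}{-1420 + 360} = \frac{3 \left(-4\right)}{-1420 + 360} = \frac{1}{-1060} \left(-12\right) = \left(- \frac{1}{1060}\right) \left(-12\right) = \frac{3}{265}$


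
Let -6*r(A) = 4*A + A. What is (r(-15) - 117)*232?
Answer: -24244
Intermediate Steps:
r(A) = -5*A/6 (r(A) = -(4*A + A)/6 = -5*A/6)
(r(-15) - 117)*232 = (-5/6*(-15) - 117)*232 = (25/2 - 117)*232 = -209/2*232 = -24244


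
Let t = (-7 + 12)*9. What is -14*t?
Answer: -630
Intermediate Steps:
t = 45 (t = 5*9 = 45)
-14*t = -14*45 = -630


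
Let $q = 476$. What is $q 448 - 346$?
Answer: $212902$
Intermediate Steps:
$q 448 - 346 = 476 \cdot 448 - 346 = 213248 - 346 = 212902$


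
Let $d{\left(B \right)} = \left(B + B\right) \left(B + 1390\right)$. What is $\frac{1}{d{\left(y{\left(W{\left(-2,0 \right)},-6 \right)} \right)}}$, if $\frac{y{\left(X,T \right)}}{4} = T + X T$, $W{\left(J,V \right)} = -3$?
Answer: $\frac{1}{138048} \approx 7.2439 \cdot 10^{-6}$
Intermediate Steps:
$y{\left(X,T \right)} = 4 T + 4 T X$ ($y{\left(X,T \right)} = 4 \left(T + X T\right) = 4 \left(T + T X\right) = 4 T + 4 T X$)
$d{\left(B \right)} = 2 B \left(1390 + B\right)$
$\frac{1}{d{\left(y{\left(W{\left(-2,0 \right)},-6 \right)} \right)}} = \frac{1}{2 \cdot 4 \left(-6\right) \left(1 - 3\right) \left(1390 + 4 \left(-6\right) \left(1 - 3\right)\right)} = \frac{1}{2 \cdot 4 \left(-6\right) \left(-2\right) \left(1390 + 4 \left(-6\right) \left(-2\right)\right)} = \frac{1}{2 \cdot 48 \left(1390 + 48\right)} = \frac{1}{2 \cdot 48 \cdot 1438} = \frac{1}{138048}$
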